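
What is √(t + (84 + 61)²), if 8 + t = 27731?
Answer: 2*√12187 ≈ 220.79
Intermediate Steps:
t = 27723 (t = -8 + 27731 = 27723)
√(t + (84 + 61)²) = √(27723 + (84 + 61)²) = √(27723 + 145²) = √(27723 + 21025) = √48748 = 2*√12187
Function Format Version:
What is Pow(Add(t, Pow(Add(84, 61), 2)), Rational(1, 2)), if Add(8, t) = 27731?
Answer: Mul(2, Pow(12187, Rational(1, 2))) ≈ 220.79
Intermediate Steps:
t = 27723 (t = Add(-8, 27731) = 27723)
Pow(Add(t, Pow(Add(84, 61), 2)), Rational(1, 2)) = Pow(Add(27723, Pow(Add(84, 61), 2)), Rational(1, 2)) = Pow(Add(27723, Pow(145, 2)), Rational(1, 2)) = Pow(Add(27723, 21025), Rational(1, 2)) = Pow(48748, Rational(1, 2)) = Mul(2, Pow(12187, Rational(1, 2)))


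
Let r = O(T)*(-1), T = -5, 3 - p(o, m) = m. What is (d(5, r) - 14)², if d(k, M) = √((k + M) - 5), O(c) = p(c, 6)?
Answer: (14 - √3)² ≈ 150.50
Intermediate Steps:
p(o, m) = 3 - m
O(c) = -3 (O(c) = 3 - 1*6 = 3 - 6 = -3)
r = 3 (r = -3*(-1) = 3)
d(k, M) = √(-5 + M + k) (d(k, M) = √((M + k) - 5) = √(-5 + M + k))
(d(5, r) - 14)² = (√(-5 + 3 + 5) - 14)² = (√3 - 14)² = (-14 + √3)²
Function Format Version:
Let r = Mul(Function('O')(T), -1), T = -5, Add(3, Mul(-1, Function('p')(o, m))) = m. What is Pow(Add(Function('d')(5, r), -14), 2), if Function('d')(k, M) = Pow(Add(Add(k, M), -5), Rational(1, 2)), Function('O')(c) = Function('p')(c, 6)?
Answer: Pow(Add(14, Mul(-1, Pow(3, Rational(1, 2)))), 2) ≈ 150.50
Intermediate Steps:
Function('p')(o, m) = Add(3, Mul(-1, m))
Function('O')(c) = -3 (Function('O')(c) = Add(3, Mul(-1, 6)) = Add(3, -6) = -3)
r = 3 (r = Mul(-3, -1) = 3)
Function('d')(k, M) = Pow(Add(-5, M, k), Rational(1, 2)) (Function('d')(k, M) = Pow(Add(Add(M, k), -5), Rational(1, 2)) = Pow(Add(-5, M, k), Rational(1, 2)))
Pow(Add(Function('d')(5, r), -14), 2) = Pow(Add(Pow(Add(-5, 3, 5), Rational(1, 2)), -14), 2) = Pow(Add(Pow(3, Rational(1, 2)), -14), 2) = Pow(Add(-14, Pow(3, Rational(1, 2))), 2)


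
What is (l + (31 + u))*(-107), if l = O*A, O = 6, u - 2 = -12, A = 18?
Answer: -13803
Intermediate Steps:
u = -10 (u = 2 - 12 = -10)
l = 108 (l = 6*18 = 108)
(l + (31 + u))*(-107) = (108 + (31 - 10))*(-107) = (108 + 21)*(-107) = 129*(-107) = -13803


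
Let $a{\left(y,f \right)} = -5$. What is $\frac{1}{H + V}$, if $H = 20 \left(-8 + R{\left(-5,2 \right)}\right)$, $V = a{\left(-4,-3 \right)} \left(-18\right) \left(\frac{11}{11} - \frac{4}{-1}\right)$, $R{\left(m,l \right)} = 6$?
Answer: $\frac{1}{410} \approx 0.002439$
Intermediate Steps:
$V = 450$ ($V = \left(-5\right) \left(-18\right) \left(\frac{11}{11} - \frac{4}{-1}\right) = 90 \left(11 \cdot \frac{1}{11} - -4\right) = 90 \left(1 + 4\right) = 90 \cdot 5 = 450$)
$H = -40$ ($H = 20 \left(-8 + 6\right) = 20 \left(-2\right) = -40$)
$\frac{1}{H + V} = \frac{1}{-40 + 450} = \frac{1}{410}$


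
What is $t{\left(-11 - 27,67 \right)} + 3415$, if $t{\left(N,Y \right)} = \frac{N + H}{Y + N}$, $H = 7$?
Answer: $\frac{99004}{29} \approx 3413.9$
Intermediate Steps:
$t{\left(N,Y \right)} = \frac{7 + N}{N + Y}$ ($t{\left(N,Y \right)} = \frac{N + 7}{Y + N} = \frac{7 + N}{N + Y}$)
$t{\left(-11 - 27,67 \right)} + 3415 = \frac{7 - 38}{\left(-11 - 27\right) + 67} + 3415 = \frac{7 - 38}{-38 + 67} + 3415 = \frac{1}{29} \left(-31\right) + 3415 = - \frac{31}{29} + 3415 = \frac{99004}{29}$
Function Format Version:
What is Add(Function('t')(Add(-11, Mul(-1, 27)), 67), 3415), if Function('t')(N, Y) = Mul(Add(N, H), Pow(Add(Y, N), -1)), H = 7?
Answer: Rational(99004, 29) ≈ 3413.9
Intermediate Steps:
Function('t')(N, Y) = Mul(Pow(Add(N, Y), -1), Add(7, N)) (Function('t')(N, Y) = Mul(Add(N, 7), Pow(Add(Y, N), -1)) = Mul(Add(7, N), Pow(Add(N, Y), -1)) = Mul(Pow(Add(N, Y), -1), Add(7, N)))
Add(Function('t')(Add(-11, Mul(-1, 27)), 67), 3415) = Add(Mul(Pow(Add(Add(-11, Mul(-1, 27)), 67), -1), Add(7, Add(-11, Mul(-1, 27)))), 3415) = Add(Mul(Pow(Add(Add(-11, -27), 67), -1), Add(7, Add(-11, -27))), 3415) = Add(Mul(Pow(Add(-38, 67), -1), Add(7, -38)), 3415) = Add(Mul(Pow(29, -1), -31), 3415) = Add(Mul(Rational(1, 29), -31), 3415) = Add(Rational(-31, 29), 3415) = Rational(99004, 29)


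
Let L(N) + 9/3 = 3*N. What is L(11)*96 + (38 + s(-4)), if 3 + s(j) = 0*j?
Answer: 2915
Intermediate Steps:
s(j) = -3 (s(j) = -3 + 0*j = -3 + 0 = -3)
L(N) = -3 + 3*N
L(11)*96 + (38 + s(-4)) = (-3 + 3*11)*96 + (38 - 3) = (-3 + 33)*96 + 35 = 30*96 + 35 = 2880 + 35 = 2915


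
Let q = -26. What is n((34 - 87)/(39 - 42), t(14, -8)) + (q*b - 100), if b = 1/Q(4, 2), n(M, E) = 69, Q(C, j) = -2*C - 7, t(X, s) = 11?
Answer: -439/15 ≈ -29.267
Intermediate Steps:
Q(C, j) = -7 - 2*C
b = -1/15 (b = 1/(-7 - 2*4) = 1/(-7 - 8) = 1/(-15) = -1/15 ≈ -0.066667)
n((34 - 87)/(39 - 42), t(14, -8)) + (q*b - 100) = 69 + (-26*(-1/15) - 100) = 69 + (26/15 - 100) = 69 - 1474/15 = -439/15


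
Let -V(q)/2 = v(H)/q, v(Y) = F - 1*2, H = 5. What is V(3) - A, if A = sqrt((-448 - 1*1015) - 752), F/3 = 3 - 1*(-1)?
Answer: -20/3 - I*sqrt(2215) ≈ -6.6667 - 47.064*I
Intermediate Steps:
F = 12 (F = 3*(3 - 1*(-1)) = 3*(3 + 1) = 3*4 = 12)
A = I*sqrt(2215) (A = sqrt((-448 - 1015) - 752) = sqrt(-1463 - 752) = sqrt(-2215) = I*sqrt(2215) ≈ 47.064*I)
v(Y) = 10 (v(Y) = 12 - 1*2 = 12 - 2 = 10)
V(q) = -20/q
V(3) - A = -20/3 - I*sqrt(2215)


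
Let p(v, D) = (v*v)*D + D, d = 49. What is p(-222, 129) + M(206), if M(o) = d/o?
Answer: 1309699639/206 ≈ 6.3578e+6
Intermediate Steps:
M(o) = 49/o
p(v, D) = D + D*v² (p(v, D) = v²*D + D = D*v² + D = D + D*v²)
p(-222, 129) + M(206) = 129*(1 + (-222)²) + 49/206 = 129*(1 + 49284) + 49*(1/206) = 129*49285 + 49/206 = 6357765 + 49/206 = 1309699639/206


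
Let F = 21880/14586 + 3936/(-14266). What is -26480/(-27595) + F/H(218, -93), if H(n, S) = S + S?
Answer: 25446052247870/26700646695723 ≈ 0.95301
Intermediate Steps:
H(n, S) = 2*S
F = 63682396/52020969 (F = 21880*(1/14586) + 3936*(-1/14266) = 10940/7293 - 1968/7133 = 63682396/52020969 ≈ 1.2242)
-26480/(-27595) + F/H(218, -93) = -26480/(-27595) + 63682396/(52020969*((2*(-93)))) = -26480*(-1/27595) + (63682396/52020969)/(-186) = 5296/5519 + (63682396/52020969)*(-1/186) = 5296/5519 - 31841198/4837950117 = 25446052247870/26700646695723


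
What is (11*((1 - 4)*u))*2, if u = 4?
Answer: -264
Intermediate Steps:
(11*((1 - 4)*u))*2 = (11*((1 - 4)*4))*2 = (11*(-3*4))*2 = (11*(-12))*2 = -132*2 = -264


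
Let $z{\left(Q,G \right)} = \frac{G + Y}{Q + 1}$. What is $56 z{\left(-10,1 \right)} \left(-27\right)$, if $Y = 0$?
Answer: $168$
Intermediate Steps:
$z{\left(Q,G \right)} = \frac{G}{1 + Q}$ ($z{\left(Q,G \right)} = \frac{G + 0}{Q + 1} = \frac{G}{1 + Q}$)
$56 z{\left(-10,1 \right)} \left(-27\right) = 56 \cdot 1 \frac{1}{1 - 10} \left(-27\right) = 56 \cdot 1 \frac{1}{-9} \left(-27\right) = 56 \cdot 1 \left(- \frac{1}{9}\right) \left(-27\right) = 56 \left(- \frac{1}{9}\right) \left(-27\right) = \left(- \frac{56}{9}\right) \left(-27\right) = 168$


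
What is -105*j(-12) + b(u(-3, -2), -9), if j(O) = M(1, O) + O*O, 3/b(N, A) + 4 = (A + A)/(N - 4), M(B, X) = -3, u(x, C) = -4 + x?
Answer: -384963/26 ≈ -14806.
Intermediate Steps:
b(N, A) = 3/(-4 + 2*A/(-4 + N)) (b(N, A) = 3/(-4 + (A + A)/(N - 4)) = 3/(-4 + (2*A)/(-4 + N)) = 3/(-4 + 2*A/(-4 + N)))
j(O) = -3 + O**2 (j(O) = -3 + O*O = -3 + O**2)
-105*j(-12) + b(u(-3, -2), -9) = -105*(-3 + (-12)**2) + 3*(-4 + (-4 - 3))/(2*(8 - 9 - 2*(-4 - 3))) = -105*(-3 + 144) + 3*(-4 - 7)/(2*(8 - 9 - 2*(-7))) = -105*141 + (3/2)*(-11)/(8 - 9 + 14) = -14805 + (3/2)*(-11)/13 = -14805 + (3/2)*(1/13)*(-11) = -14805 - 33/26 = -384963/26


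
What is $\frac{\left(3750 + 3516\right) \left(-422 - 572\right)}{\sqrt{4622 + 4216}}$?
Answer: $- \frac{1203734 \sqrt{982}}{491} \approx -76825.0$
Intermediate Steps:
$\frac{\left(3750 + 3516\right) \left(-422 - 572\right)}{\sqrt{4622 + 4216}} = \frac{7266 \left(-994\right)}{\sqrt{8838}} = - \frac{7222404}{3 \sqrt{982}} = - 7222404 \frac{\sqrt{982}}{2946} = - \frac{1203734 \sqrt{982}}{491}$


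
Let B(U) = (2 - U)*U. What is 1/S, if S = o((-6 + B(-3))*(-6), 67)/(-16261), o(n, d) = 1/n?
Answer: -2048886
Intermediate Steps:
B(U) = U*(2 - U)
S = -1/2048886 (S = 1/(((-6 - 3*(2 - 1*(-3)))*(-6))*(-16261)) = -1/16261/((-6 - 3*(2 + 3))*(-6)) = -1/16261/((-6 - 3*5)*(-6)) = -1/16261/((-6 - 15)*(-6)) = -1/16261/(-21*(-6)) = -1/16261/126 = (1/126)*(-1/16261) = -1/2048886 ≈ -4.8807e-7)
1/S = 1/(-1/2048886) = -2048886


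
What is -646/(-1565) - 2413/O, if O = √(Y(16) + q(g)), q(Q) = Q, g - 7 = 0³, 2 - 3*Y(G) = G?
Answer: 646/1565 - 2413*√21/7 ≈ -1579.3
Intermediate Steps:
Y(G) = ⅔ - G/3
g = 7 (g = 7 + 0³ = 7 + 0 = 7)
O = √21/3 (O = √((⅔ - ⅓*16) + 7) = √((⅔ - 16/3) + 7) = √(-14/3 + 7) = √(7/3) = √21/3 ≈ 1.5275)
-646/(-1565) - 2413/O = -646/(-1565) - 2413*√21/7 = -646*(-1/1565) - 2413*√21/7 = 646/1565 - 2413*√21/7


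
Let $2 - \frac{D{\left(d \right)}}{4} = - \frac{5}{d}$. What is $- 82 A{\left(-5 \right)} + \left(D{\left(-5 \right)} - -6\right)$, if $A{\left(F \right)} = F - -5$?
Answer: $10$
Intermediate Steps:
$A{\left(F \right)} = 5 + F$ ($A{\left(F \right)} = F + 5 = 5 + F$)
$D{\left(d \right)} = 8 + \frac{20}{d}$ ($D{\left(d \right)} = 8 - 4 \left(- \frac{5}{d}\right) = 8 + \frac{20}{d}$)
$- 82 A{\left(-5 \right)} + \left(D{\left(-5 \right)} - -6\right) = - 82 \left(5 - 5\right) + \left(\left(8 + \frac{20}{-5}\right) - -6\right) = \left(-82\right) 0 + \left(\left(8 + 20 \left(- \frac{1}{5}\right)\right) + 6\right) = 0 + \left(\left(8 - 4\right) + 6\right) = 0 + \left(4 + 6\right) = 0 + 10 = 10$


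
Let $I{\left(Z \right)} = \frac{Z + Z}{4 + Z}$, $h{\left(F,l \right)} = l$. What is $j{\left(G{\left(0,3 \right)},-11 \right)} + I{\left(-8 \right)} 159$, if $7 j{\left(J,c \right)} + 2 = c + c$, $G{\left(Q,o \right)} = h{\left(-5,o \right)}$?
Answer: $\frac{4428}{7} \approx 632.57$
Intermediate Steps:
$I{\left(Z \right)} = \frac{2 Z}{4 + Z}$
$G{\left(Q,o \right)} = o$
$j{\left(J,c \right)} = - \frac{2}{7} + \frac{2 c}{7}$ ($j{\left(J,c \right)} = - \frac{2}{7} + \frac{c + c}{7} = - \frac{2}{7} + \frac{2 c}{7}$)
$j{\left(G{\left(0,3 \right)},-11 \right)} + I{\left(-8 \right)} 159 = \left(- \frac{2}{7} + \frac{2}{7} \left(-11\right)\right) + 2 \left(-8\right) \frac{1}{4 - 8} \cdot 159 = \left(- \frac{2}{7} - \frac{22}{7}\right) + 2 \left(-8\right) \frac{1}{-4} \cdot 159 = - \frac{24}{7} + 2 \left(-8\right) \left(- \frac{1}{4}\right) 159 = - \frac{24}{7} + 4 \cdot 159 = - \frac{24}{7} + 636 = \frac{4428}{7}$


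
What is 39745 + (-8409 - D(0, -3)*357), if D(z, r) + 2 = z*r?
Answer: 32050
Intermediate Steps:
D(z, r) = -2 + r*z (D(z, r) = -2 + z*r = -2 + r*z)
39745 + (-8409 - D(0, -3)*357) = 39745 + (-8409 - (-2 - 3*0)*357) = 39745 + (-8409 - (-2 + 0)*357) = 39745 + (-8409 - (-2)*357) = 39745 + (-8409 - 1*(-714)) = 39745 + (-8409 + 714) = 39745 - 7695 = 32050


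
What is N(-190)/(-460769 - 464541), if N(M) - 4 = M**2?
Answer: -18052/462655 ≈ -0.039018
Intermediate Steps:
N(M) = 4 + M**2
N(-190)/(-460769 - 464541) = (4 + (-190)**2)/(-460769 - 464541) = (4 + 36100)/(-925310) = 36104*(-1/925310) = -18052/462655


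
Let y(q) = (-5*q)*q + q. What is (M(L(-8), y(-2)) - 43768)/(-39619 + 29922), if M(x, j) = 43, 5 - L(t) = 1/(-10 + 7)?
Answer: 43725/9697 ≈ 4.5091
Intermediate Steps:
L(t) = 16/3 (L(t) = 5 - 1/(-10 + 7) = 5 - 1/(-3) = 5 - 1*(-⅓) = 5 + ⅓ = 16/3)
y(q) = q - 5*q² (y(q) = -5*q² + q = q - 5*q²)
(M(L(-8), y(-2)) - 43768)/(-39619 + 29922) = (43 - 43768)/(-39619 + 29922) = -43725/(-9697) = -43725*(-1/9697) = 43725/9697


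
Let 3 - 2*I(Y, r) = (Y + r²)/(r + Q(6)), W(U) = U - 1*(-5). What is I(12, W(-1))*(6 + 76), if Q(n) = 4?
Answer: -41/2 ≈ -20.500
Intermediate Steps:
W(U) = 5 + U (W(U) = U + 5 = 5 + U)
I(Y, r) = 3/2 - (Y + r²)/(2*(4 + r)) (I(Y, r) = 3/2 - (Y + r²)/(2*(r + 4)) = 3/2 - (Y + r²)/(2*(4 + r)))
I(12, W(-1))*(6 + 76) = ((12 - 1*12 - (5 - 1)² + 3*(5 - 1))/(2*(4 + (5 - 1))))*(6 + 76) = ((12 - 12 - 1*4² + 3*4)/(2*(4 + 4)))*82 = ((½)*(12 - 12 - 1*16 + 12)/8)*82 = ((½)*(⅛)*(12 - 12 - 16 + 12))*82 = ((½)*(⅛)*(-4))*82 = -¼*82 = -41/2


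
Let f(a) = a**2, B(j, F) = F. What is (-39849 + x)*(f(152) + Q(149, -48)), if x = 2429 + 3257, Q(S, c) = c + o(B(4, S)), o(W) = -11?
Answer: -787286335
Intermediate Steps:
Q(S, c) = -11 + c (Q(S, c) = c - 11 = -11 + c)
x = 5686
(-39849 + x)*(f(152) + Q(149, -48)) = (-39849 + 5686)*(152**2 + (-11 - 48)) = -34163*(23104 - 59) = -34163*23045 = -787286335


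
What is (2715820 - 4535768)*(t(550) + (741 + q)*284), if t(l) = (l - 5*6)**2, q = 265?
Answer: -1012080362592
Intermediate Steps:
t(l) = (-30 + l)**2 (t(l) = (l - 30)**2 = (-30 + l)**2)
(2715820 - 4535768)*(t(550) + (741 + q)*284) = (2715820 - 4535768)*((-30 + 550)**2 + (741 + 265)*284) = -1819948*(520**2 + 1006*284) = -1819948*(270400 + 285704) = -1819948*556104 = -1012080362592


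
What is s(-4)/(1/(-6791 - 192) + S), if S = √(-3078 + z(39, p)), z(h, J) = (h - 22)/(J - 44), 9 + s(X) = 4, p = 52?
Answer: 279320/1199893645431 + 487622890*I*√49214/1199893645431 ≈ 2.3279e-7 + 0.090154*I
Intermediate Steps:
s(X) = -5 (s(X) = -9 + 4 = -5)
z(h, J) = (-22 + h)/(-44 + J)
S = I*√49214/4 (S = √(-3078 + (-22 + 39)/(-44 + 52)) = √(-3078 + 17/8) = √(-24607/8) = I*√49214/4 ≈ 55.461*I)
s(-4)/(1/(-6791 - 192) + S) = -5/(1/(-6791 - 192) + I*√49214/4) = -5/(1/(-6983) + I*√49214/4) = -5/(-1/6983 + I*√49214/4)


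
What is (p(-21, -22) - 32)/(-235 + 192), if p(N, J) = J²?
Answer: -452/43 ≈ -10.512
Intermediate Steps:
(p(-21, -22) - 32)/(-235 + 192) = ((-22)² - 32)/(-235 + 192) = (484 - 32)/(-43) = 452*(-1/43) = -452/43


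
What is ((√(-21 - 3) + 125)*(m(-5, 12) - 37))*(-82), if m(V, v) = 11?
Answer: 266500 + 4264*I*√6 ≈ 2.665e+5 + 10445.0*I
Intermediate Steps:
((√(-21 - 3) + 125)*(m(-5, 12) - 37))*(-82) = ((√(-21 - 3) + 125)*(11 - 37))*(-82) = ((√(-24) + 125)*(-26))*(-82) = ((2*I*√6 + 125)*(-26))*(-82) = ((125 + 2*I*√6)*(-26))*(-82) = (-3250 - 52*I*√6)*(-82) = 266500 + 4264*I*√6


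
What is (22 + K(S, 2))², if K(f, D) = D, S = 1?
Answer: 576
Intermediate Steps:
(22 + K(S, 2))² = (22 + 2)² = 24² = 576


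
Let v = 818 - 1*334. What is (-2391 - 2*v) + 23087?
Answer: 19728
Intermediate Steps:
v = 484 (v = 818 - 334 = 484)
(-2391 - 2*v) + 23087 = (-2391 - 2*484) + 23087 = (-2391 - 968) + 23087 = -3359 + 23087 = 19728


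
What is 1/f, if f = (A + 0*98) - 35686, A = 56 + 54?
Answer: -1/35576 ≈ -2.8109e-5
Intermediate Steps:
A = 110
f = -35576 (f = (110 + 0*98) - 35686 = (110 + 0) - 35686 = 110 - 35686 = -35576)
1/f = 1/(-35576) = -1/35576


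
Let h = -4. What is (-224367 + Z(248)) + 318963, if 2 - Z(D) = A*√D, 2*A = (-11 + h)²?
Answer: 94598 - 225*√62 ≈ 92826.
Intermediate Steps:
A = 225/2 (A = (-11 - 4)²/2 = (½)*(-15)² = (½)*225 = 225/2 ≈ 112.50)
Z(D) = 2 - 225*√D/2
(-224367 + Z(248)) + 318963 = (-224367 + (2 - 225*√62)) + 318963 = (-224365 - 225*√62) + 318963 = 94598 - 225*√62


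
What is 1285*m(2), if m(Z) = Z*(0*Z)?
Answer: 0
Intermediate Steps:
m(Z) = 0 (m(Z) = Z*0 = 0)
1285*m(2) = 1285*0 = 0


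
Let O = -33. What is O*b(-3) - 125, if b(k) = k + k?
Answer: 73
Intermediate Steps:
b(k) = 2*k
O*b(-3) - 125 = -66*(-3) - 125 = -33*(-6) - 125 = 198 - 125 = 73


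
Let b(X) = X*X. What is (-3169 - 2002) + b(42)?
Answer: -3407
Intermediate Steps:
b(X) = X**2
(-3169 - 2002) + b(42) = (-3169 - 2002) + 42**2 = -5171 + 1764 = -3407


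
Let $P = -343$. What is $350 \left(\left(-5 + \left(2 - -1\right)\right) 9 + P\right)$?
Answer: $-126350$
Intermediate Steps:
$350 \left(\left(-5 + \left(2 - -1\right)\right) 9 + P\right) = 350 \left(\left(-5 + \left(2 - -1\right)\right) 9 - 343\right) = 350 \left(\left(-5 + \left(2 + 1\right)\right) 9 - 343\right) = 350 \left(\left(-5 + 3\right) 9 - 343\right) = 350 \left(\left(-2\right) 9 - 343\right) = 350 \left(-18 - 343\right) = 350 \left(-361\right) = -126350$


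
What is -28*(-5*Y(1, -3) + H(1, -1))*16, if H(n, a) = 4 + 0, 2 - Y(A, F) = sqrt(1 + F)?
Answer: 2688 - 2240*I*sqrt(2) ≈ 2688.0 - 3167.8*I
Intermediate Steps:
Y(A, F) = 2 - sqrt(1 + F)
H(n, a) = 4
-28*(-5*Y(1, -3) + H(1, -1))*16 = -28*(-5*(2 - sqrt(1 - 3)) + 4)*16 = -28*(-5*(2 - sqrt(-2)) + 4)*16 = -28*(-5*(2 - I*sqrt(2)) + 4)*16 = -28*((-10 + 5*I*sqrt(2)) + 4)*16 = -28*(-6 + 5*I*sqrt(2))*16 = (168 - 140*I*sqrt(2))*16 = 2688 - 2240*I*sqrt(2)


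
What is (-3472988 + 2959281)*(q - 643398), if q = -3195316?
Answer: 1971974252798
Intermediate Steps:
(-3472988 + 2959281)*(q - 643398) = (-3472988 + 2959281)*(-3195316 - 643398) = -513707*(-3838714) = 1971974252798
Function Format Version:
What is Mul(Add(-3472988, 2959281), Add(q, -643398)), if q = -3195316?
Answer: 1971974252798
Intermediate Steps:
Mul(Add(-3472988, 2959281), Add(q, -643398)) = Mul(Add(-3472988, 2959281), Add(-3195316, -643398)) = Mul(-513707, -3838714) = 1971974252798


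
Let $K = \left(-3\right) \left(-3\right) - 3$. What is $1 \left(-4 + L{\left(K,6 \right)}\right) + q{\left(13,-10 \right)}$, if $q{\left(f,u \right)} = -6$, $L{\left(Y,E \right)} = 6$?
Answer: $-4$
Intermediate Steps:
$K = 6$ ($K = 9 - 3 = 6$)
$1 \left(-4 + L{\left(K,6 \right)}\right) + q{\left(13,-10 \right)} = 1 \left(-4 + 6\right) - 6 = 1 \cdot 2 - 6 = 2 - 6 = -4$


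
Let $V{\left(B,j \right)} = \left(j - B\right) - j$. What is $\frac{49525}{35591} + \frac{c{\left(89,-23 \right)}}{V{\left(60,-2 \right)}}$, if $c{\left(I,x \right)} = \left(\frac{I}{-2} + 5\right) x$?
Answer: $- \frac{58725847}{4270920} \approx -13.75$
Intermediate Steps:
$c{\left(I,x \right)} = x \left(5 - \frac{I}{2}\right)$ ($c{\left(I,x \right)} = \left(I \left(- \frac{1}{2}\right) + 5\right) x = \left(- \frac{I}{2} + 5\right) x = \left(5 - \frac{I}{2}\right) x = x \left(5 - \frac{I}{2}\right)$)
$V{\left(B,j \right)} = - B$
$\frac{49525}{35591} + \frac{c{\left(89,-23 \right)}}{V{\left(60,-2 \right)}} = \frac{49525}{35591} + \frac{\frac{1}{2} \left(-23\right) \left(10 - 89\right)}{\left(-1\right) 60} = 49525 \cdot \frac{1}{35591} + \frac{\frac{1}{2} \left(-23\right) \left(10 - 89\right)}{-60} = \frac{49525}{35591} + \frac{1}{2} \left(-23\right) \left(-79\right) \left(- \frac{1}{60}\right) = \frac{49525}{35591} + \frac{1817}{2} \left(- \frac{1}{60}\right) = \frac{49525}{35591} - \frac{1817}{120} = - \frac{58725847}{4270920}$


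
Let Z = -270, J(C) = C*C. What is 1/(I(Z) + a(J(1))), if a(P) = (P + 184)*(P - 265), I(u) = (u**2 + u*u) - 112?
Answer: 1/96848 ≈ 1.0325e-5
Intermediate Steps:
J(C) = C**2
I(u) = -112 + 2*u**2 (I(u) = (u**2 + u**2) - 112 = 2*u**2 - 112 = -112 + 2*u**2)
a(P) = (-265 + P)*(184 + P) (a(P) = (184 + P)*(-265 + P) = (-265 + P)*(184 + P))
1/(I(Z) + a(J(1))) = 1/((-112 + 2*(-270)**2) + (-48760 + (1**2)**2 - 81*1**2)) = 1/((-112 + 2*72900) + (-48760 + 1**2 - 81*1)) = 1/((-112 + 145800) + (-48760 + 1 - 81)) = 1/(145688 - 48840) = 1/96848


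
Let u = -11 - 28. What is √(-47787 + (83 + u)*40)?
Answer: I*√46027 ≈ 214.54*I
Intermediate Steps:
u = -39
√(-47787 + (83 + u)*40) = √(-47787 + (83 - 39)*40) = √(-47787 + 44*40) = √(-47787 + 1760) = √(-46027) = I*√46027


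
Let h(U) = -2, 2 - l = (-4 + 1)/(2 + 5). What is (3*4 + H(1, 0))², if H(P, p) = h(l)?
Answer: 100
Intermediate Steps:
l = 17/7 (l = 2 - (-4 + 1)/(2 + 5) = 2 - (-3)/7 = 2 - 1*(-3/7) = 2 + 3/7 = 17/7 ≈ 2.4286)
H(P, p) = -2
(3*4 + H(1, 0))² = (3*4 - 2)² = (12 - 2)² = 10² = 100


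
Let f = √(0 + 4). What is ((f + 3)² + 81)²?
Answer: 11236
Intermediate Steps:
f = 2 (f = √4 = 2)
((f + 3)² + 81)² = ((2 + 3)² + 81)² = (5² + 81)² = (25 + 81)² = 106² = 11236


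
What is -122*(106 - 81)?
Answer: -3050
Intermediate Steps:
-122*(106 - 81) = -122*25 = -3050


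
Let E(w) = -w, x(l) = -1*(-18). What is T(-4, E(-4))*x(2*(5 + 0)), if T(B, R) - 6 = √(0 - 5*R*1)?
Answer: 108 + 36*I*√5 ≈ 108.0 + 80.498*I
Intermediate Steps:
x(l) = 18
T(B, R) = 6 + √5*√(-R) (T(B, R) = 6 + √(0 - 5*R*1) = 6 + √(0 - 5*R) = 6 + √(-5*R) = 6 + √5*√(-R))
T(-4, E(-4))*x(2*(5 + 0)) = (6 + √5*√(-(-1)*(-4)))*18 = (6 + √5*√(-1*4))*18 = (6 + √5*√(-4))*18 = (6 + √5*(2*I))*18 = (6 + 2*I*√5)*18 = 108 + 36*I*√5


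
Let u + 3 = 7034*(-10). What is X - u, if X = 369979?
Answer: 440322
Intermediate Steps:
u = -70343 (u = -3 + 7034*(-10) = -3 - 70340 = -70343)
X - u = 369979 - 1*(-70343) = 369979 + 70343 = 440322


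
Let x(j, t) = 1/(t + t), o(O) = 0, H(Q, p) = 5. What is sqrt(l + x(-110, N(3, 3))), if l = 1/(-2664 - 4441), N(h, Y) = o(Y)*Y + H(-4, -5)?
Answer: sqrt(411510)/2030 ≈ 0.31601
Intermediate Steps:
N(h, Y) = 5 (N(h, Y) = 0*Y + 5 = 0 + 5 = 5)
x(j, t) = 1/(2*t)
l = -1/7105 (l = 1/(-7105) = -1/7105 ≈ -0.00014075)
sqrt(l + x(-110, N(3, 3))) = sqrt(-1/7105 + (1/2)/5) = sqrt(-1/7105 + (1/2)*(1/5)) = sqrt(-1/7105 + 1/10) = sqrt(1419/14210) = sqrt(411510)/2030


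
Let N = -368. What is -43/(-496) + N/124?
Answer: -1429/496 ≈ -2.8811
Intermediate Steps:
-43/(-496) + N/124 = -43/(-496) - 368/124 = -43*(-1/496) - 368*1/124 = 43/496 - 92/31 = -1429/496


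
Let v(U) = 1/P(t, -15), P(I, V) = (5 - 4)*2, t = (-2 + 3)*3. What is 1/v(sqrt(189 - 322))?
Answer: 2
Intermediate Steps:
t = 3 (t = 1*3 = 3)
P(I, V) = 2 (P(I, V) = 1*2 = 2)
v(U) = 1/2
1/v(sqrt(189 - 322)) = 1/(1/2) = 2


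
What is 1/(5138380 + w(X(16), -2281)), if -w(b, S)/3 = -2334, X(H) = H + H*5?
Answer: 1/5145382 ≈ 1.9435e-7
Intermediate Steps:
X(H) = 6*H (X(H) = H + 5*H = 6*H)
w(b, S) = 7002 (w(b, S) = -3*(-2334) = 7002)
1/(5138380 + w(X(16), -2281)) = 1/(5138380 + 7002) = 1/5145382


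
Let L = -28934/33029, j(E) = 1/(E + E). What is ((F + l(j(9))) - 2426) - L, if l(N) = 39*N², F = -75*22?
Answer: -14536075783/3567132 ≈ -4075.0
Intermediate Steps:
F = -1650
j(E) = 1/(2*E)
L = -28934/33029 (L = -28934*1/33029 = -28934/33029 ≈ -0.87602)
((F + l(j(9))) - 2426) - L = ((-1650 + 39*((½)/9)²) - 2426) - 1*(-28934/33029) = ((-1650 + 39*((½)*(⅑))²) - 2426) + 28934/33029 = ((-1650 + 39*(1/18)²) - 2426) + 28934/33029 = ((-1650 + 39*(1/324)) - 2426) + 28934/33029 = ((-1650 + 13/108) - 2426) + 28934/33029 = (-178187/108 - 2426) + 28934/33029 = -440195/108 + 28934/33029 = -14536075783/3567132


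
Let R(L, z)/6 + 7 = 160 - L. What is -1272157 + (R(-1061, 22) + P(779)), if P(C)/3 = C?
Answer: -1262536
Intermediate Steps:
P(C) = 3*C
R(L, z) = 918 - 6*L (R(L, z) = -42 + 6*(160 - L) = -42 + (960 - 6*L) = 918 - 6*L)
-1272157 + (R(-1061, 22) + P(779)) = -1272157 + ((918 - 6*(-1061)) + 3*779) = -1272157 + ((918 + 6366) + 2337) = -1272157 + (7284 + 2337) = -1272157 + 9621 = -1262536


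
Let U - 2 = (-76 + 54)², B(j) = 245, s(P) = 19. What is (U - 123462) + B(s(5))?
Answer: -122731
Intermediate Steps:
U = 486 (U = 2 + (-76 + 54)² = 2 + (-22)² = 2 + 484 = 486)
(U - 123462) + B(s(5)) = (486 - 123462) + 245 = -122976 + 245 = -122731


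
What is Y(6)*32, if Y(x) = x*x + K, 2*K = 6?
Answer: 1248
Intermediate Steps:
K = 3 (K = (½)*6 = 3)
Y(x) = 3 + x² (Y(x) = x*x + 3 = x² + 3 = 3 + x²)
Y(6)*32 = (3 + 6²)*32 = (3 + 36)*32 = 39*32 = 1248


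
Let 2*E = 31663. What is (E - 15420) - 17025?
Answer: -33227/2 ≈ -16614.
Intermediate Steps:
E = 31663/2 (E = (1/2)*31663 = 31663/2 ≈ 15832.)
(E - 15420) - 17025 = (31663/2 - 15420) - 17025 = 823/2 - 17025 = -33227/2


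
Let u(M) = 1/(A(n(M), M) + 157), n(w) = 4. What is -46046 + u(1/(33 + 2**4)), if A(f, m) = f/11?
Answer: -79705615/1731 ≈ -46046.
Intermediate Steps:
A(f, m) = f/11 (A(f, m) = f*(1/11) = f/11)
u(M) = 11/1731 (u(M) = 1/((1/11)*4 + 157) = 1/(4/11 + 157) = 1/(1731/11) = 11/1731)
-46046 + u(1/(33 + 2**4)) = -46046 + 11/1731 = -79705615/1731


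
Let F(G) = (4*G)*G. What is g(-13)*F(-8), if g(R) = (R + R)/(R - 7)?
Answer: 1664/5 ≈ 332.80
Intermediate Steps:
F(G) = 4*G²
g(R) = 2*R/(-7 + R) (g(R) = (2*R)/(-7 + R) = 2*R/(-7 + R))
g(-13)*F(-8) = (2*(-13)/(-7 - 13))*(4*(-8)²) = (2*(-13)/(-20))*(4*64) = (2*(-13)*(-1/20))*256 = (13/10)*256 = 1664/5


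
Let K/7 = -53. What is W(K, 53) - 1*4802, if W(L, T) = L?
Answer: -5173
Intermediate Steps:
K = -371 (K = 7*(-53) = -371)
W(K, 53) - 1*4802 = -371 - 1*4802 = -371 - 4802 = -5173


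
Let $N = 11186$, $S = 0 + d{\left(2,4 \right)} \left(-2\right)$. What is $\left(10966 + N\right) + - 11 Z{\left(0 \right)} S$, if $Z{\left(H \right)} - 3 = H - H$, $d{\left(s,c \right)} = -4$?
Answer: $21888$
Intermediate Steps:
$S = 8$ ($S = 0 - -8 = 0 + 8 = 8$)
$Z{\left(H \right)} = 3$ ($Z{\left(H \right)} = 3 + \left(H - H\right) = 3 + 0 = 3$)
$\left(10966 + N\right) + - 11 Z{\left(0 \right)} S = \left(10966 + 11186\right) + \left(-11\right) 3 \cdot 8 = 22152 - 264 = 21888$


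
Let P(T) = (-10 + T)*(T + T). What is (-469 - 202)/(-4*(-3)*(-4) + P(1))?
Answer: 61/6 ≈ 10.167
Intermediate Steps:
P(T) = 2*T*(-10 + T) (P(T) = (-10 + T)*(2*T) = 2*T*(-10 + T))
(-469 - 202)/(-4*(-3)*(-4) + P(1)) = (-469 - 202)/(-4*(-3)*(-4) + 2*1*(-10 + 1)) = -671/(12*(-4) + 2*1*(-9)) = -671/(-48 - 18) = -671/(-66) = -671*(-1/66) = 61/6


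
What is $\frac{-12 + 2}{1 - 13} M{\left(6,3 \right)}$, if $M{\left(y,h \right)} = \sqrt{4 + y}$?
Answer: $\frac{5 \sqrt{10}}{6} \approx 2.6352$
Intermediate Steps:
$\frac{-12 + 2}{1 - 13} M{\left(6,3 \right)} = \frac{-12 + 2}{1 - 13} \sqrt{4 + 6} = - \frac{10}{-12} \sqrt{10} = \left(-10\right) \left(- \frac{1}{12}\right) \sqrt{10} = \frac{5 \sqrt{10}}{6}$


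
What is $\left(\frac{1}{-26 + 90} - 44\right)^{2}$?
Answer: $\frac{7924225}{4096} \approx 1934.6$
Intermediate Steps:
$\left(\frac{1}{-26 + 90} - 44\right)^{2} = \left(\frac{1}{64} - 44\right)^{2} = \left(- \frac{2815}{64}\right)^{2} = \frac{7924225}{4096}$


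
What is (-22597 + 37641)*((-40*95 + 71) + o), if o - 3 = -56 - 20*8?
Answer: -59303448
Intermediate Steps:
o = -213 (o = 3 + (-56 - 20*8) = 3 + (-56 - 160) = 3 - 216 = -213)
(-22597 + 37641)*((-40*95 + 71) + o) = (-22597 + 37641)*((-40*95 + 71) - 213) = 15044*((-3800 + 71) - 213) = 15044*(-3729 - 213) = 15044*(-3942) = -59303448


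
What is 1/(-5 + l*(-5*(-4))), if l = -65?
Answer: -1/1305 ≈ -0.00076628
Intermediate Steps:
1/(-5 + l*(-5*(-4))) = 1/(-5 - (-325)*(-4)) = 1/(-5 - 65*20) = 1/(-5 - 1300) = 1/(-1305) = -1/1305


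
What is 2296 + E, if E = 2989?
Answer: 5285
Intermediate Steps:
2296 + E = 2296 + 2989 = 5285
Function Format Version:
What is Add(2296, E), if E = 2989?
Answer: 5285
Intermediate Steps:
Add(2296, E) = Add(2296, 2989) = 5285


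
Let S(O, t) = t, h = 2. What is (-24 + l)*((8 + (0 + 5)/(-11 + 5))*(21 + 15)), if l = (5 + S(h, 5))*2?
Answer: -1032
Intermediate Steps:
l = 20 (l = (5 + 5)*2 = 10*2 = 20)
(-24 + l)*((8 + (0 + 5)/(-11 + 5))*(21 + 15)) = (-24 + 20)*((8 + (0 + 5)/(-11 + 5))*(21 + 15)) = -4*(8 + 5/(-6))*36 = -4*(8 + 5*(-1/6))*36 = -4*(8 - 5/6)*36 = -86*36/3 = -4*258 = -1032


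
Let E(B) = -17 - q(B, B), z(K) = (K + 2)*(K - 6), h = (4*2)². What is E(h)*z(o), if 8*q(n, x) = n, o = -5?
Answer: -825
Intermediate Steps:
h = 64 (h = 8² = 64)
z(K) = (-6 + K)*(2 + K) (z(K) = (2 + K)*(-6 + K) = (-6 + K)*(2 + K))
q(n, x) = n/8
E(B) = -17 - B/8
E(h)*z(o) = (-17 - ⅛*64)*(-12 + (-5)² - 4*(-5)) = (-17 - 8)*(-12 + 25 + 20) = -25*33 = -825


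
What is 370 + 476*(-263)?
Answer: -124818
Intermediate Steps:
370 + 476*(-263) = 370 - 125188 = -124818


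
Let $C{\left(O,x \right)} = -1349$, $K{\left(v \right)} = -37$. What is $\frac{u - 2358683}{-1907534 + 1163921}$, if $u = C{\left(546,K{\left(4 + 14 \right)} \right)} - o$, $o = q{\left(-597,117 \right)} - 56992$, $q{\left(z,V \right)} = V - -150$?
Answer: $\frac{767769}{247871} \approx 3.0975$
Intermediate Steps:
$q{\left(z,V \right)} = 150 + V$ ($q{\left(z,V \right)} = V + 150 = 150 + V$)
$o = -56725$ ($o = \left(150 + 117\right) - 56992 = 267 - 56992 = -56725$)
$u = 55376$ ($u = -1349 - -56725 = -1349 + 56725 = 55376$)
$\frac{u - 2358683}{-1907534 + 1163921} = \frac{55376 - 2358683}{-1907534 + 1163921} = - \frac{2303307}{-743613} = \left(-2303307\right) \left(- \frac{1}{743613}\right) = \frac{767769}{247871}$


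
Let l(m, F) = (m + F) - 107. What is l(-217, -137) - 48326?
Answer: -48787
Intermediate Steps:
l(m, F) = -107 + F + m (l(m, F) = (F + m) - 107 = -107 + F + m)
l(-217, -137) - 48326 = (-107 - 137 - 217) - 48326 = -461 - 48326 = -48787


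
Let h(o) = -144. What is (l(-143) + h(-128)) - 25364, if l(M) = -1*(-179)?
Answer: -25329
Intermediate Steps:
l(M) = 179
(l(-143) + h(-128)) - 25364 = (179 - 144) - 25364 = 35 - 25364 = -25329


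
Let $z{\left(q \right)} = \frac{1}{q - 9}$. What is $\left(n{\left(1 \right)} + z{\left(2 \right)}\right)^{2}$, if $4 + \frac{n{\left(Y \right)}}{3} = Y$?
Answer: $\frac{4096}{49} \approx 83.592$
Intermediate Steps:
$z{\left(q \right)} = \frac{1}{-9 + q}$
$n{\left(Y \right)} = -12 + 3 Y$
$\left(n{\left(1 \right)} + z{\left(2 \right)}\right)^{2} = \left(\left(-12 + 3 \cdot 1\right) + \frac{1}{-9 + 2}\right)^{2} = \left(\left(-12 + 3\right) + \frac{1}{-7}\right)^{2} = \left(-9 - \frac{1}{7}\right)^{2} = \left(- \frac{64}{7}\right)^{2} = \frac{4096}{49}$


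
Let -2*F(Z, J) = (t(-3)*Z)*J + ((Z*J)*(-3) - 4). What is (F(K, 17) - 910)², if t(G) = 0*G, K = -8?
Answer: 1236544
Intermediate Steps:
t(G) = 0
F(Z, J) = 2 + 3*J*Z/2 (F(Z, J) = -((0*Z)*J + ((Z*J)*(-3) - 4))/2 = -(0*J + ((J*Z)*(-3) - 4))/2 = -(0 + (-3*J*Z - 4))/2 = -(0 + (-4 - 3*J*Z))/2 = -(-4 - 3*J*Z)/2 = 2 + 3*J*Z/2)
(F(K, 17) - 910)² = ((2 + (3/2)*17*(-8)) - 910)² = ((2 - 204) - 910)² = (-202 - 910)² = (-1112)² = 1236544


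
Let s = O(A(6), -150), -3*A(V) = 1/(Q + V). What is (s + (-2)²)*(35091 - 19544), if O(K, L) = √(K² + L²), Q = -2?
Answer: 62188 + 15547*√3240001/12 ≈ 2.3942e+6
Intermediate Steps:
A(V) = -1/(3*(-2 + V))
s = √3240001/12 (s = √((-1/(-6 + 3*6))² + (-150)²) = √((-1/(-6 + 18))² + 22500) = √((-1/12)² + 22500) = √(1/144 + 22500) = √(3240001/144) = √3240001/12 ≈ 150.00)
(s + (-2)²)*(35091 - 19544) = (√3240001/12 + (-2)²)*(35091 - 19544) = (√3240001/12 + 4)*15547 = (4 + √3240001/12)*15547 = 62188 + 15547*√3240001/12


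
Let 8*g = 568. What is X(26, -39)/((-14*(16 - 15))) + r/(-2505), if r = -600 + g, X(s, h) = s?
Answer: -28862/17535 ≈ -1.6460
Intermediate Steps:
g = 71 (g = (⅛)*568 = 71)
r = -529 (r = -600 + 71 = -529)
X(26, -39)/((-14*(16 - 15))) + r/(-2505) = 26/((-14*(16 - 15))) - 529/(-2505) = 26/((-14*1)) - 529*(-1/2505) = 26/(-14) + 529/2505 = 26*(-1/14) + 529/2505 = -13/7 + 529/2505 = -28862/17535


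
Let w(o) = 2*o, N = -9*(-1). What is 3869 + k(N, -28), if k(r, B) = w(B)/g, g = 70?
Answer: 19341/5 ≈ 3868.2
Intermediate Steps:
N = 9
k(r, B) = B/35 (k(r, B) = (2*B)/70 = (2*B)*(1/70) = B/35)
3869 + k(N, -28) = 3869 + (1/35)*(-28) = 3869 - ⅘ = 19341/5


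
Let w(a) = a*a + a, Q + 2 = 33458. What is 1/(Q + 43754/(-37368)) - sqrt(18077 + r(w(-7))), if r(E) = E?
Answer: 18684/625070027 - sqrt(18119) ≈ -134.61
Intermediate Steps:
Q = 33456 (Q = -2 + 33458 = 33456)
w(a) = a + a**2 (w(a) = a**2 + a = a + a**2)
1/(Q + 43754/(-37368)) - sqrt(18077 + r(w(-7))) = 1/(33456 + 43754/(-37368)) - sqrt(18077 - 7*(1 - 7)) = 1/(33456 + 43754*(-1/37368)) - sqrt(18077 - 7*(-6)) = 1/(33456 - 21877/18684) - sqrt(18077 + 42) = 1/(625070027/18684) - sqrt(18119) = 18684/625070027 - sqrt(18119)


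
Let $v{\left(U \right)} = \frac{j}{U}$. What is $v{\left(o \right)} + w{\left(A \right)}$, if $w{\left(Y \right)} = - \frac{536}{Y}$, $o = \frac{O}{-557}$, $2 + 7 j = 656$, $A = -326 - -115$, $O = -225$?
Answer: $\frac{25902286}{110775} \approx 233.83$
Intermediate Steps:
$A = -211$ ($A = -326 + 115 = -211$)
$j = \frac{654}{7}$ ($j = - \frac{2}{7} + \frac{1}{7} \cdot 656 = - \frac{2}{7} + \frac{656}{7} = \frac{654}{7} \approx 93.429$)
$o = \frac{225}{557}$ ($o = - \frac{225}{-557} = \left(-225\right) \left(- \frac{1}{557}\right) = \frac{225}{557} \approx 0.40395$)
$v{\left(U \right)} = \frac{654}{7 U}$
$v{\left(o \right)} + w{\left(A \right)} = \frac{654}{7 \cdot \frac{225}{557}} - \frac{536}{-211} = \frac{654}{7} \cdot \frac{557}{225} - - \frac{536}{211} = \frac{121426}{525} + \frac{536}{211} = \frac{25902286}{110775}$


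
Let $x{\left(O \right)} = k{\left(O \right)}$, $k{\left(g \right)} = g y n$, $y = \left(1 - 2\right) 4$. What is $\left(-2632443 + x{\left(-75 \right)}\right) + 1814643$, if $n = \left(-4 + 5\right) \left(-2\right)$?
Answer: $-818400$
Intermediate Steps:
$y = -4$ ($y = \left(-1\right) 4 = -4$)
$n = -2$ ($n = 1 \left(-2\right) = -2$)
$k{\left(g \right)} = 8 g$ ($k{\left(g \right)} = g \left(-4\right) \left(-2\right) = - 4 g \left(-2\right) = 8 g$)
$x{\left(O \right)} = 8 O$
$\left(-2632443 + x{\left(-75 \right)}\right) + 1814643 = \left(-2632443 + 8 \left(-75\right)\right) + 1814643 = \left(-2632443 - 600\right) + 1814643 = -2633043 + 1814643 = -818400$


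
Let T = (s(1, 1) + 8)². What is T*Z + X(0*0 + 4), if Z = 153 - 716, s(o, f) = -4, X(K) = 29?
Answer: -8979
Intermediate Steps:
Z = -563
T = 16 (T = (-4 + 8)² = 4² = 16)
T*Z + X(0*0 + 4) = 16*(-563) + 29 = -9008 + 29 = -8979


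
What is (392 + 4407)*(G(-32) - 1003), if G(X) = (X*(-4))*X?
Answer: -24470101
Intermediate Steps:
G(X) = -4*X**2 (G(X) = (-4*X)*X = -4*X**2)
(392 + 4407)*(G(-32) - 1003) = (392 + 4407)*(-4*(-32)**2 - 1003) = 4799*(-4*1024 - 1003) = 4799*(-4096 - 1003) = 4799*(-5099) = -24470101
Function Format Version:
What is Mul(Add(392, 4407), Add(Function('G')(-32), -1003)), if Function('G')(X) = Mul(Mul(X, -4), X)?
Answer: -24470101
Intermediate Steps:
Function('G')(X) = Mul(-4, Pow(X, 2)) (Function('G')(X) = Mul(Mul(-4, X), X) = Mul(-4, Pow(X, 2)))
Mul(Add(392, 4407), Add(Function('G')(-32), -1003)) = Mul(Add(392, 4407), Add(Mul(-4, Pow(-32, 2)), -1003)) = Mul(4799, Add(Mul(-4, 1024), -1003)) = Mul(4799, Add(-4096, -1003)) = Mul(4799, -5099) = -24470101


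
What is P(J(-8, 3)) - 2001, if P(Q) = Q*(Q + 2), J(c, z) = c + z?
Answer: -1986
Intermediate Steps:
P(Q) = Q*(2 + Q)
P(J(-8, 3)) - 2001 = (-8 + 3)*(2 + (-8 + 3)) - 2001 = -5*(2 - 5) - 2001 = -5*(-3) - 2001 = 15 - 2001 = -1986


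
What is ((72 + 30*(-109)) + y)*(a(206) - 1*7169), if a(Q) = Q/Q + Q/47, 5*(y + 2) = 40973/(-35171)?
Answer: 37896275807874/1653037 ≈ 2.2925e+7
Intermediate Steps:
y = -392683/175855 (y = -2 + (40973/(-35171))/5 = -2 + (40973*(-1/35171))/5 = -2 + (⅕)*(-40973/35171) = -2 - 40973/175855 = -392683/175855 ≈ -2.2330)
a(Q) = 1 + Q/47 (a(Q) = 1 + Q*(1/47) = 1 + Q/47)
((72 + 30*(-109)) + y)*(a(206) - 1*7169) = ((72 + 30*(-109)) - 392683/175855)*((1 + (1/47)*206) - 1*7169) = ((72 - 3270) - 392683/175855)*((1 + 206/47) - 7169) = (-3198 - 392683/175855)*(253/47 - 7169) = -562776973/175855*(-336690/47) = 37896275807874/1653037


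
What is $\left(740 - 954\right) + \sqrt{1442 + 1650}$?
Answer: $-214 + 2 \sqrt{773} \approx -158.39$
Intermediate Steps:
$\left(740 - 954\right) + \sqrt{1442 + 1650} = -214 + \sqrt{3092} = -214 + 2 \sqrt{773}$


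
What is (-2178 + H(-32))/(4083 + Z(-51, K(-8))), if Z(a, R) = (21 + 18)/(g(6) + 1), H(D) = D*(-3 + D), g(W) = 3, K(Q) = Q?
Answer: -4232/16371 ≈ -0.25851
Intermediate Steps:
Z(a, R) = 39/4 (Z(a, R) = (21 + 18)/(3 + 1) = 39/4)
(-2178 + H(-32))/(4083 + Z(-51, K(-8))) = (-2178 - 32*(-3 - 32))/(4083 + 39/4) = (-2178 - 32*(-35))/(16371/4) = (-2178 + 1120)*(4/16371) = -1058*4/16371 = -4232/16371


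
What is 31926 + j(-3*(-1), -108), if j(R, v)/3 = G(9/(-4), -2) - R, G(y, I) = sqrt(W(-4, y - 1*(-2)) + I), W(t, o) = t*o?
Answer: 31917 + 3*I ≈ 31917.0 + 3.0*I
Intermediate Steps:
W(t, o) = o*t
G(y, I) = sqrt(-8 + I - 4*y) (G(y, I) = sqrt((y - 1*(-2))*(-4) + I) = sqrt((y + 2)*(-4) + I) = sqrt((2 + y)*(-4) + I) = sqrt((-8 - 4*y) + I) = sqrt(-8 + I - 4*y))
j(R, v) = -3*R + 3*I (j(R, v) = 3*(sqrt(-8 - 2 - 36/(-4)) - R) = 3*(sqrt(-8 - 2 - 36*(-1)/4) - R) = 3*(sqrt(-8 - 2 - 4*(-9/4)) - R) = 3*(sqrt(-8 - 2 + 9) - R) = 3*(sqrt(-1) - R) = 3*(I - R) = -3*R + 3*I)
31926 + j(-3*(-1), -108) = 31926 + (-(-9)*(-1) + 3*I) = 31926 + (-3*3 + 3*I) = 31926 + (-9 + 3*I) = 31917 + 3*I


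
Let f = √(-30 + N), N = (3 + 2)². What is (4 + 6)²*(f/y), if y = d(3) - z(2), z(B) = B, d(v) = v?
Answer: 100*I*√5 ≈ 223.61*I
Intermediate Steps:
N = 25 (N = 5² = 25)
y = 1 (y = 3 - 1*2 = 3 - 2 = 1)
f = I*√5 (f = √(-30 + 25) = √(-5) = I*√5 ≈ 2.2361*I)
(4 + 6)²*(f/y) = (4 + 6)²*((I*√5)/1) = 10²*((I*√5)*1) = 100*(I*√5) = 100*I*√5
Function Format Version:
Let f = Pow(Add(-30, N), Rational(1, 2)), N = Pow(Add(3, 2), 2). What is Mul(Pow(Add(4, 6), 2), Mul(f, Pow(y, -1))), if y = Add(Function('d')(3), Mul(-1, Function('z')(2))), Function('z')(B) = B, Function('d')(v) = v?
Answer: Mul(100, I, Pow(5, Rational(1, 2))) ≈ Mul(223.61, I)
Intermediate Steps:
N = 25 (N = Pow(5, 2) = 25)
y = 1 (y = Add(3, Mul(-1, 2)) = Add(3, -2) = 1)
f = Mul(I, Pow(5, Rational(1, 2))) (f = Pow(Add(-30, 25), Rational(1, 2)) = Pow(-5, Rational(1, 2)) = Mul(I, Pow(5, Rational(1, 2))) ≈ Mul(2.2361, I))
Mul(Pow(Add(4, 6), 2), Mul(f, Pow(y, -1))) = Mul(Pow(Add(4, 6), 2), Mul(Mul(I, Pow(5, Rational(1, 2))), Pow(1, -1))) = Mul(Pow(10, 2), Mul(Mul(I, Pow(5, Rational(1, 2))), 1)) = Mul(100, Mul(I, Pow(5, Rational(1, 2)))) = Mul(100, I, Pow(5, Rational(1, 2)))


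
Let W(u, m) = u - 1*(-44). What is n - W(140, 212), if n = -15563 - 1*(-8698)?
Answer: -7049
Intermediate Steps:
W(u, m) = 44 + u (W(u, m) = u + 44 = 44 + u)
n = -6865 (n = -15563 + 8698 = -6865)
n - W(140, 212) = -6865 - (44 + 140) = -6865 - 1*184 = -6865 - 184 = -7049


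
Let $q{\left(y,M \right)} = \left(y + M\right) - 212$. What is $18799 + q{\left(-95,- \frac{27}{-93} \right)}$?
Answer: $\frac{573261}{31} \approx 18492.0$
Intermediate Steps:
$q{\left(y,M \right)} = -212 + M + y$ ($q{\left(y,M \right)} = \left(M + y\right) - 212 = -212 + M + y$)
$18799 + q{\left(-95,- \frac{27}{-93} \right)} = 18799 - \left(307 - \frac{9}{31}\right) = 18799 - \frac{9508}{31} = \frac{573261}{31}$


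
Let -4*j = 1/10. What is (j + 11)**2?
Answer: 192721/1600 ≈ 120.45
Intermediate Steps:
j = -1/40 (j = -1/(4*10) = -1/4*1/10 = -1/40 ≈ -0.025000)
(j + 11)**2 = (-1/40 + 11)**2 = (439/40)**2 = 192721/1600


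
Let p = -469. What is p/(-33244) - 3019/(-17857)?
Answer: 108738569/593638108 ≈ 0.18317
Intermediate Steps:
p/(-33244) - 3019/(-17857) = -469/(-33244) - 3019/(-17857) = -469*(-1/33244) - 3019*(-1/17857) = 469/33244 + 3019/17857 = 108738569/593638108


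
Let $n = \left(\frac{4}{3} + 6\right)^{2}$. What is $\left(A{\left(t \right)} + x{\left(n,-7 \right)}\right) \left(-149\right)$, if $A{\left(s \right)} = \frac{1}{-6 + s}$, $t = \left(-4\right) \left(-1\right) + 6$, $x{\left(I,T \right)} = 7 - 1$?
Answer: $- \frac{3725}{4} \approx -931.25$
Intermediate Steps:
$n = \frac{484}{9}$ ($n = \left(4 \cdot \frac{1}{3} + 6\right)^{2} = \left(\frac{4}{3} + 6\right)^{2} = \left(\frac{22}{3}\right)^{2} = \frac{484}{9} \approx 53.778$)
$x{\left(I,T \right)} = 6$ ($x{\left(I,T \right)} = 7 - 1 = 6$)
$t = 10$ ($t = 4 + 6 = 10$)
$\left(A{\left(t \right)} + x{\left(n,-7 \right)}\right) \left(-149\right) = \left(\frac{1}{-6 + 10} + 6\right) \left(-149\right) = \left(\frac{1}{4} + 6\right) \left(-149\right) = \frac{25}{4} \left(-149\right) = - \frac{3725}{4}$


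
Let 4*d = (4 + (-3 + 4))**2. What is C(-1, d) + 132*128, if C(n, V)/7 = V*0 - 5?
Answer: 16861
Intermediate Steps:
d = 25/4 (d = (4 + (-3 + 4))**2/4 = (4 + 1)**2/4 = (1/4)*5**2 = (1/4)*25 = 25/4 ≈ 6.2500)
C(n, V) = -35 (C(n, V) = 7*(V*0 - 5) = 7*(0 - 5) = 7*(-5) = -35)
C(-1, d) + 132*128 = -35 + 132*128 = -35 + 16896 = 16861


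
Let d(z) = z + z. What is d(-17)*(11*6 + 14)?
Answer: -2720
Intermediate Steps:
d(z) = 2*z
d(-17)*(11*6 + 14) = (2*(-17))*(11*6 + 14) = -34*(66 + 14) = -34*80 = -2720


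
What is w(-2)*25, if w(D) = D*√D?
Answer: -50*I*√2 ≈ -70.711*I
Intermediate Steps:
w(D) = D^(3/2)
w(-2)*25 = (-2)^(3/2)*25 = -2*I*√2*25 = -50*I*√2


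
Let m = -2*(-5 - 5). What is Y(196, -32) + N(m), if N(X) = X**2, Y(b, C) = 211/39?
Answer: 15811/39 ≈ 405.41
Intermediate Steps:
Y(b, C) = 211/39 (Y(b, C) = 211*(1/39) = 211/39)
m = 20 (m = -2*(-10) = 20)
Y(196, -32) + N(m) = 211/39 + 20**2 = 211/39 + 400 = 15811/39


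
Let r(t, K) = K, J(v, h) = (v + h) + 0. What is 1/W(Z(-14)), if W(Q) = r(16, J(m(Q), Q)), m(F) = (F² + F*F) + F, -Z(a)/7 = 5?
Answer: 1/2380 ≈ 0.00042017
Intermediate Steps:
Z(a) = -35 (Z(a) = -7*5 = -35)
m(F) = F + 2*F² (m(F) = (F² + F²) + F = 2*F² + F = F + 2*F²)
J(v, h) = h + v (J(v, h) = (h + v) + 0 = h + v)
W(Q) = Q + Q*(1 + 2*Q)
1/W(Z(-14)) = 1/(2*(-35)*(1 - 35)) = 1/(2*(-35)*(-34)) = 1/2380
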